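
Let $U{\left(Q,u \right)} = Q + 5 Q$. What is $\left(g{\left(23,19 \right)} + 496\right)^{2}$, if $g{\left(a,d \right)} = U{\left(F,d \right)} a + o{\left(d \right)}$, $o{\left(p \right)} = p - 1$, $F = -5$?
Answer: $30976$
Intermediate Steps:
$o{\left(p \right)} = -1 + p$ ($o{\left(p \right)} = p - 1 = -1 + p$)
$U{\left(Q,u \right)} = 6 Q$
$g{\left(a,d \right)} = -1 + d - 30 a$ ($g{\left(a,d \right)} = 6 \left(-5\right) a + \left(-1 + d\right) = - 30 a + \left(-1 + d\right) = -1 + d - 30 a$)
$\left(g{\left(23,19 \right)} + 496\right)^{2} = \left(\left(-1 + 19 - 690\right) + 496\right)^{2} = \left(-672 + 496\right)^{2} = \left(-176\right)^{2} = 30976$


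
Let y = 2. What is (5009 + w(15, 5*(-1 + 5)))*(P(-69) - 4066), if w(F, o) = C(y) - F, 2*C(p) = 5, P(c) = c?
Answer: -41321055/2 ≈ -2.0661e+7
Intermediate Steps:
C(p) = 5/2 (C(p) = (½)*5 = 5/2)
w(F, o) = 5/2 - F
(5009 + w(15, 5*(-1 + 5)))*(P(-69) - 4066) = (5009 + (5/2 - 1*15))*(-69 - 4066) = (5009 + (5/2 - 15))*(-4135) = (5009 - 25/2)*(-4135) = (9993/2)*(-4135) = -41321055/2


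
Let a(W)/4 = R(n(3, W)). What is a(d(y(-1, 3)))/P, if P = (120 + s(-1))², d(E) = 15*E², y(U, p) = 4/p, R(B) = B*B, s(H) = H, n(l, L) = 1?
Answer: 4/14161 ≈ 0.00028247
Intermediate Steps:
R(B) = B²
P = 14161 (P = (120 - 1)² = 119² = 14161)
a(W) = 4 (a(W) = 4*1² = 4*1 = 4)
a(d(y(-1, 3)))/P = 4/14161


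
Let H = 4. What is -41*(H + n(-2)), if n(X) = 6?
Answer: -410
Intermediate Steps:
-41*(H + n(-2)) = -41*(4 + 6) = -41*10 = -410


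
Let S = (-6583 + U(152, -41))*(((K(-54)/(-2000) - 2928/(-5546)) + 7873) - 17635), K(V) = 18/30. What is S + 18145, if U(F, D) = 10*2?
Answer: 1777012939507597/27730000 ≈ 6.4083e+7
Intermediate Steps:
K(V) = ⅗ (K(V) = 18*(1/30) = ⅗)
U(F, D) = 20
S = 1776509778657597/27730000 (S = (-6583 + 20)*((((⅗)/(-2000) - 2928/(-5546)) + 7873) - 17635) = -6563*((((⅗)*(-1/2000) - 2928*(-1/5546)) + 7873) - 17635) = -6563*(((-3/10000 + 1464/2773) + 7873) - 17635) = -6563*((14631681/27730000 + 7873) - 17635) = -6563*(218332921681/27730000 - 17635) = -6563*(-270685628319/27730000) = 1776509778657597/27730000 ≈ 6.4065e+7)
S + 18145 = 1776509778657597/27730000 + 18145 = 1777012939507597/27730000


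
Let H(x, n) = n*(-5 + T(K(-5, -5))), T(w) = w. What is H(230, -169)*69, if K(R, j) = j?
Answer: 116610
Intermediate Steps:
H(x, n) = -10*n (H(x, n) = n*(-5 - 5) = n*(-10) = -10*n)
H(230, -169)*69 = -10*(-169)*69 = 1690*69 = 116610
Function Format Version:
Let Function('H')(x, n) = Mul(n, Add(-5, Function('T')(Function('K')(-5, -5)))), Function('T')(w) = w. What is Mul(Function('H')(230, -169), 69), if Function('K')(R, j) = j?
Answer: 116610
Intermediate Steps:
Function('H')(x, n) = Mul(-10, n) (Function('H')(x, n) = Mul(n, Add(-5, -5)) = Mul(n, -10) = Mul(-10, n))
Mul(Function('H')(230, -169), 69) = Mul(Mul(-10, -169), 69) = Mul(1690, 69) = 116610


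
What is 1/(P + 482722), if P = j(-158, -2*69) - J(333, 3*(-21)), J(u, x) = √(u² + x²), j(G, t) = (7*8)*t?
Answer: 237497/112809592589 + 9*√1418/225619185178 ≈ 2.1068e-6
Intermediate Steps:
j(G, t) = 56*t
P = -7728 - 9*√1418 (P = 56*(-2*69) - √(333² + (3*(-21))²) = 56*(-138) - √(110889 + (-63)²) = -7728 - √(110889 + 3969) = -7728 - √114858 = -7728 - 9*√1418 ≈ -8066.9)
1/(P + 482722) = 1/((-7728 - 9*√1418) + 482722) = 1/(474994 - 9*√1418)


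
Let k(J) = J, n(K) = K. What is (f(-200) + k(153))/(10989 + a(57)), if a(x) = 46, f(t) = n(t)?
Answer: -47/11035 ≈ -0.0042592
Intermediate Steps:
f(t) = t
(f(-200) + k(153))/(10989 + a(57)) = (-200 + 153)/(10989 + 46) = -47/11035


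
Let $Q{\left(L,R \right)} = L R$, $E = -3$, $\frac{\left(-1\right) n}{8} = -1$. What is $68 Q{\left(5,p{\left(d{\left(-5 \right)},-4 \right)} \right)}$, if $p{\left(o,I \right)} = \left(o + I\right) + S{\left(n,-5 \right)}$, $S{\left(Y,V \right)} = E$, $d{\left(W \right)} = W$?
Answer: $-4080$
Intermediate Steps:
$n = 8$ ($n = \left(-8\right) \left(-1\right) = 8$)
$S{\left(Y,V \right)} = -3$
$p{\left(o,I \right)} = -3 + I + o$ ($p{\left(o,I \right)} = \left(o + I\right) - 3 = \left(I + o\right) - 3 = -3 + I + o$)
$68 Q{\left(5,p{\left(d{\left(-5 \right)},-4 \right)} \right)} = 68 \cdot 5 \left(-3 - 4 - 5\right) = 68 \cdot 5 \left(-12\right) = 68 \left(-60\right) = -4080$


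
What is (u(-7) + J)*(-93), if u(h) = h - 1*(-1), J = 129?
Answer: -11439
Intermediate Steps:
u(h) = 1 + h (u(h) = h + 1 = 1 + h)
(u(-7) + J)*(-93) = ((1 - 7) + 129)*(-93) = (-6 + 129)*(-93) = 123*(-93) = -11439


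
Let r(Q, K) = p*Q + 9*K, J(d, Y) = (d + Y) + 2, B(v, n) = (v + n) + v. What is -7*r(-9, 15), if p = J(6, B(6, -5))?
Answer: 0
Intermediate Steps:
B(v, n) = n + 2*v (B(v, n) = (n + v) + v = n + 2*v)
J(d, Y) = 2 + Y + d (J(d, Y) = (Y + d) + 2 = 2 + Y + d)
p = 15 (p = 2 + (-5 + 2*6) + 6 = 2 + (-5 + 12) + 6 = 2 + 7 + 6 = 15)
r(Q, K) = 9*K + 15*Q (r(Q, K) = 15*Q + 9*K = 9*K + 15*Q)
-7*r(-9, 15) = -7*(9*15 + 15*(-9)) = -7*(135 - 135) = -7*0 = 0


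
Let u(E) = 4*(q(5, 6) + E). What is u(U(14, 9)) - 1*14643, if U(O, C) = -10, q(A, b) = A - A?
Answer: -14683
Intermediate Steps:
q(A, b) = 0
u(E) = 4*E (u(E) = 4*(0 + E) = 4*E)
u(U(14, 9)) - 1*14643 = 4*(-10) - 1*14643 = -40 - 14643 = -14683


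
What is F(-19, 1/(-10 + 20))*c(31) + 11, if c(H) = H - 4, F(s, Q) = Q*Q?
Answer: 1127/100 ≈ 11.270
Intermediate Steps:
F(s, Q) = Q²
c(H) = -4 + H
F(-19, 1/(-10 + 20))*c(31) + 11 = (1/(-10 + 20))²*(-4 + 31) + 11 = (1/10)²*27 + 11 = (⅒)²*27 + 11 = (1/100)*27 + 11 = 27/100 + 11 = 1127/100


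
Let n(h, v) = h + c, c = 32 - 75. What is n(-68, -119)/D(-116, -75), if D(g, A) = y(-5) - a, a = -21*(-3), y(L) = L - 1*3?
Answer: 111/71 ≈ 1.5634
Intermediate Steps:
y(L) = -3 + L (y(L) = L - 3 = -3 + L)
a = 63
c = -43
D(g, A) = -71 (D(g, A) = (-3 - 5) - 1*63 = -8 - 63 = -71)
n(h, v) = -43 + h (n(h, v) = h - 43 = -43 + h)
n(-68, -119)/D(-116, -75) = (-43 - 68)/(-71) = -111*(-1/71) = 111/71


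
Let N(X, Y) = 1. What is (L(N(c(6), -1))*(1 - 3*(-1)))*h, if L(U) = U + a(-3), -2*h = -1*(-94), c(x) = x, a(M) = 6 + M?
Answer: -752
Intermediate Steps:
h = -47 (h = -(-1)*(-94)/2 = -½*94 = -47)
L(U) = 3 + U (L(U) = U + (6 - 3) = U + 3 = 3 + U)
(L(N(c(6), -1))*(1 - 3*(-1)))*h = ((3 + 1)*(1 - 3*(-1)))*(-47) = (4*(1 + 3))*(-47) = (4*4)*(-47) = 16*(-47) = -752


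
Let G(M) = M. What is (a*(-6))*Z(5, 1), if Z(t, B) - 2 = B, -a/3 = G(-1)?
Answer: -54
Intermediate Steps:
a = 3 (a = -3*(-1) = 3)
Z(t, B) = 2 + B
(a*(-6))*Z(5, 1) = (3*(-6))*(2 + 1) = -18*3 = -54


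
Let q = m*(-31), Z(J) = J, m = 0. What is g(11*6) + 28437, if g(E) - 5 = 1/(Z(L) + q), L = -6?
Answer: 170651/6 ≈ 28442.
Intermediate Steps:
q = 0 (q = 0*(-31) = 0)
g(E) = 29/6 (g(E) = 5 + 1/(-6 + 0) = 5 + 1/(-6) = 5 - ⅙ = 29/6)
g(11*6) + 28437 = 29/6 + 28437 = 170651/6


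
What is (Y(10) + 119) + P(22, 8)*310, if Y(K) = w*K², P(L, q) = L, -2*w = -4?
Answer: 7139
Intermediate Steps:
w = 2 (w = -½*(-4) = 2)
Y(K) = 2*K²
(Y(10) + 119) + P(22, 8)*310 = (2*10² + 119) + 22*310 = (2*100 + 119) + 6820 = (200 + 119) + 6820 = 319 + 6820 = 7139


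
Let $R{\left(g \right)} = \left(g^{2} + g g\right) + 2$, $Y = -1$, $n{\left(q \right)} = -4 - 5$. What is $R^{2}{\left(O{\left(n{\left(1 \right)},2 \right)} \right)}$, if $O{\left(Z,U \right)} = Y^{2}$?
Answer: $16$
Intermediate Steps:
$n{\left(q \right)} = -9$ ($n{\left(q \right)} = -4 - 5 = -9$)
$O{\left(Z,U \right)} = 1$ ($O{\left(Z,U \right)} = \left(-1\right)^{2} = 1$)
$R{\left(g \right)} = 2 + 2 g^{2}$ ($R{\left(g \right)} = \left(g^{2} + g^{2}\right) + 2 = 2 g^{2} + 2 = 2 + 2 g^{2}$)
$R^{2}{\left(O{\left(n{\left(1 \right)},2 \right)} \right)} = \left(2 + 2 \cdot 1^{2}\right)^{2} = \left(2 + 2 \cdot 1\right)^{2} = \left(2 + 2\right)^{2} = 4^{2} = 16$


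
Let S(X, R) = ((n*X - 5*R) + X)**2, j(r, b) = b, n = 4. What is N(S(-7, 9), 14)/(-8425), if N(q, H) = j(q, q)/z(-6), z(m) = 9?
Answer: -256/3033 ≈ -0.084405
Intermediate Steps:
S(X, R) = (-5*R + 5*X)**2 (S(X, R) = ((4*X - 5*R) + X)**2 = ((-5*R + 4*X) + X)**2 = (-5*R + 5*X)**2)
N(q, H) = q/9
N(S(-7, 9), 14)/(-8425) = ((25*(-7 - 1*9)**2)/9)/(-8425) = ((25*(-7 - 9)**2)/9)*(-1/8425) = ((25*(-16)**2)/9)*(-1/8425) = ((25*256)/9)*(-1/8425) = ((1/9)*6400)*(-1/8425) = (6400/9)*(-1/8425) = -256/3033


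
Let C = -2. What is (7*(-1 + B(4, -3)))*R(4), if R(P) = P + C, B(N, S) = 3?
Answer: 28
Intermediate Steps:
R(P) = -2 + P (R(P) = P - 2 = -2 + P)
(7*(-1 + B(4, -3)))*R(4) = (7*(-1 + 3))*(-2 + 4) = (7*2)*2 = 14*2 = 28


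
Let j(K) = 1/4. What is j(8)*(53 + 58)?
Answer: 111/4 ≈ 27.750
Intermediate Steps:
j(K) = ¼
j(8)*(53 + 58) = (53 + 58)/4 = (¼)*111 = 111/4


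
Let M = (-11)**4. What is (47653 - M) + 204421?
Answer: 237433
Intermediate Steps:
M = 14641
(47653 - M) + 204421 = (47653 - 1*14641) + 204421 = (47653 - 14641) + 204421 = 33012 + 204421 = 237433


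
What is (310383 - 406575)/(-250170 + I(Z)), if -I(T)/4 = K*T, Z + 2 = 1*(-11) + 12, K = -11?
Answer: 48096/125107 ≈ 0.38444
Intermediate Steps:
Z = -1 (Z = -2 + (1*(-11) + 12) = -2 + (-11 + 12) = -2 + 1 = -1)
I(T) = 44*T (I(T) = -(-44)*T = 44*T)
(310383 - 406575)/(-250170 + I(Z)) = (310383 - 406575)/(-250170 + 44*(-1)) = -96192/(-250170 - 44) = -96192/(-250214) = -96192*(-1/250214) = 48096/125107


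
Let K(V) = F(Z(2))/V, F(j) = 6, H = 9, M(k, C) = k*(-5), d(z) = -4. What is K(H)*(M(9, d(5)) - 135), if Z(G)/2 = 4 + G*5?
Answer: -120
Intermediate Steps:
M(k, C) = -5*k
Z(G) = 8 + 10*G (Z(G) = 2*(4 + G*5) = 2*(4 + 5*G) = 8 + 10*G)
K(V) = 6/V
K(H)*(M(9, d(5)) - 135) = (6/9)*(-5*9 - 135) = (6*(⅑))*(-45 - 135) = (⅔)*(-180) = -120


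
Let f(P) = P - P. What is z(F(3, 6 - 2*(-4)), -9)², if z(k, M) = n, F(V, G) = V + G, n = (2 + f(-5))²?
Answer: 16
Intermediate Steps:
f(P) = 0
n = 4 (n = (2 + 0)² = 2² = 4)
F(V, G) = G + V
z(k, M) = 4
z(F(3, 6 - 2*(-4)), -9)² = 4² = 16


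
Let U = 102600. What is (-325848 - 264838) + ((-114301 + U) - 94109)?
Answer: -696496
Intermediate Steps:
(-325848 - 264838) + ((-114301 + U) - 94109) = (-325848 - 264838) + ((-114301 + 102600) - 94109) = -590686 + (-11701 - 94109) = -590686 - 105810 = -696496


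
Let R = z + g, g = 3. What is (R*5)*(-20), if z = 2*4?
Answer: -1100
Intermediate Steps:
z = 8
R = 11 (R = 8 + 3 = 11)
(R*5)*(-20) = (11*5)*(-20) = 55*(-20) = -1100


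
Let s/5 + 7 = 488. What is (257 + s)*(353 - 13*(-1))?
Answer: 974292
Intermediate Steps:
s = 2405 (s = -35 + 5*488 = -35 + 2440 = 2405)
(257 + s)*(353 - 13*(-1)) = (257 + 2405)*(353 - 13*(-1)) = 2662*(353 + 13) = 2662*366 = 974292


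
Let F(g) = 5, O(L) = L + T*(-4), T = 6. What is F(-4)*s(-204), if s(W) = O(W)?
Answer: -1140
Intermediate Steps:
O(L) = -24 + L (O(L) = L + 6*(-4) = L - 24 = -24 + L)
s(W) = -24 + W
F(-4)*s(-204) = 5*(-24 - 204) = 5*(-228) = -1140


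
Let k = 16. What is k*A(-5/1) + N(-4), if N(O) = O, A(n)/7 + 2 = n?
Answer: -788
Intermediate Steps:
A(n) = -14 + 7*n
k*A(-5/1) + N(-4) = 16*(-14 + 7*(-5/1)) - 4 = 16*(-14 + 7*(-5*1)) - 4 = 16*(-14 + 7*(-5)) - 4 = 16*(-14 - 35) - 4 = 16*(-49) - 4 = -784 - 4 = -788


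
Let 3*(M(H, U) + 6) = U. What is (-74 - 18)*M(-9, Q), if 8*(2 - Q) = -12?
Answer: 1334/3 ≈ 444.67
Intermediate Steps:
Q = 7/2 (Q = 2 - ⅛*(-12) = 2 + 3/2 = 7/2 ≈ 3.5000)
M(H, U) = -6 + U/3
(-74 - 18)*M(-9, Q) = (-74 - 18)*(-6 + (⅓)*(7/2)) = -92*(-6 + 7/6) = -92*(-29/6) = 1334/3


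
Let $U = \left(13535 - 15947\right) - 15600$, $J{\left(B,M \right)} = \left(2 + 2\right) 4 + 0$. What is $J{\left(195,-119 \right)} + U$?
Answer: $-17996$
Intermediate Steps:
$J{\left(B,M \right)} = 16$ ($J{\left(B,M \right)} = 4 \cdot 4 + 0 = 16 + 0 = 16$)
$U = -18012$ ($U = -2412 - 15600 = -18012$)
$J{\left(195,-119 \right)} + U = 16 - 18012 = -17996$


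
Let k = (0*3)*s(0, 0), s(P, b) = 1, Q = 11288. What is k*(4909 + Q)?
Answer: 0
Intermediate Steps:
k = 0 (k = (0*3)*1 = 0*1 = 0)
k*(4909 + Q) = 0*(4909 + 11288) = 0*16197 = 0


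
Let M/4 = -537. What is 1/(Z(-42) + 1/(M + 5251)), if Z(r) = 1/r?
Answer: -130326/3061 ≈ -42.576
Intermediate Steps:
M = -2148 (M = 4*(-537) = -2148)
1/(Z(-42) + 1/(M + 5251)) = 1/(1/(-42) + 1/(-2148 + 5251)) = 1/(-1/42 + 1/3103) = 1/(-3061/130326) = -130326/3061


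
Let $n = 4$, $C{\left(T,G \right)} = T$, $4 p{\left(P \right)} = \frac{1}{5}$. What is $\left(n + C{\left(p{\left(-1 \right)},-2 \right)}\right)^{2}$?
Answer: $\frac{6561}{400} \approx 16.402$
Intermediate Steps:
$p{\left(P \right)} = \frac{1}{20}$ ($p{\left(P \right)} = \frac{1}{4 \cdot 5} = \frac{1}{4} \cdot \frac{1}{5} = \frac{1}{20}$)
$\left(n + C{\left(p{\left(-1 \right)},-2 \right)}\right)^{2} = \left(4 + \frac{1}{20}\right)^{2} = \left(\frac{81}{20}\right)^{2} = \frac{6561}{400}$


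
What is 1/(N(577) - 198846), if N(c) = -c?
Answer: -1/199423 ≈ -5.0145e-6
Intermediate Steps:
1/(N(577) - 198846) = 1/(-1*577 - 198846) = 1/(-577 - 198846) = 1/(-199423) = -1/199423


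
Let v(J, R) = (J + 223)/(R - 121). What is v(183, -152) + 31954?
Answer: 1246148/39 ≈ 31953.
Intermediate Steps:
v(J, R) = (223 + J)/(-121 + R)
v(183, -152) + 31954 = (223 + 183)/(-121 - 152) + 31954 = 406/(-273) + 31954 = -1/273*406 + 31954 = -58/39 + 31954 = 1246148/39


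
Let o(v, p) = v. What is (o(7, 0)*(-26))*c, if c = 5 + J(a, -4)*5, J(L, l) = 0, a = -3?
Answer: -910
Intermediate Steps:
c = 5 (c = 5 + 0*5 = 5 + 0 = 5)
(o(7, 0)*(-26))*c = (7*(-26))*5 = -182*5 = -910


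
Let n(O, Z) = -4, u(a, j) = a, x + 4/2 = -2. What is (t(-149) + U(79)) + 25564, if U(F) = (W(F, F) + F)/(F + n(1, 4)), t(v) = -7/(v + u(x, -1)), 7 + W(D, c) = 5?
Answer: 97786402/3825 ≈ 25565.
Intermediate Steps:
x = -4 (x = -2 - 2 = -4)
W(D, c) = -2 (W(D, c) = -7 + 5 = -2)
t(v) = -7/(-4 + v) (t(v) = -7/(v - 4) = -7/(-4 + v))
U(F) = (-2 + F)/(-4 + F) (U(F) = (-2 + F)/(F - 4) = (-2 + F)/(-4 + F))
(t(-149) + U(79)) + 25564 = (-7/(-4 - 149) + (-2 + 79)/(-4 + 79)) + 25564 = (-7/(-153) + 77/75) + 25564 = (-7*(-1/153) + (1/75)*77) + 25564 = (7/153 + 77/75) + 25564 = 4102/3825 + 25564 = 97786402/3825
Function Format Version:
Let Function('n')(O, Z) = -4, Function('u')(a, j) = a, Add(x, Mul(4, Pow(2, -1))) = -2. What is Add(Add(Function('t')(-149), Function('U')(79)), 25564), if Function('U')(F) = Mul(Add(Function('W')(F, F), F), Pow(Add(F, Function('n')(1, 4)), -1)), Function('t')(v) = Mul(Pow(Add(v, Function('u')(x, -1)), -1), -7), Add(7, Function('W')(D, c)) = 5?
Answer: Rational(97786402, 3825) ≈ 25565.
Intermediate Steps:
x = -4 (x = Add(-2, -2) = -4)
Function('W')(D, c) = -2 (Function('W')(D, c) = Add(-7, 5) = -2)
Function('t')(v) = Mul(-7, Pow(Add(-4, v), -1)) (Function('t')(v) = Mul(Pow(Add(v, -4), -1), -7) = Mul(Pow(Add(-4, v), -1), -7) = Mul(-7, Pow(Add(-4, v), -1)))
Function('U')(F) = Mul(Pow(Add(-4, F), -1), Add(-2, F)) (Function('U')(F) = Mul(Add(-2, F), Pow(Add(F, -4), -1)) = Mul(Add(-2, F), Pow(Add(-4, F), -1)) = Mul(Pow(Add(-4, F), -1), Add(-2, F)))
Add(Add(Function('t')(-149), Function('U')(79)), 25564) = Add(Add(Mul(-7, Pow(Add(-4, -149), -1)), Mul(Pow(Add(-4, 79), -1), Add(-2, 79))), 25564) = Add(Add(Mul(-7, Pow(-153, -1)), Mul(Pow(75, -1), 77)), 25564) = Add(Add(Mul(-7, Rational(-1, 153)), Mul(Rational(1, 75), 77)), 25564) = Add(Add(Rational(7, 153), Rational(77, 75)), 25564) = Add(Rational(4102, 3825), 25564) = Rational(97786402, 3825)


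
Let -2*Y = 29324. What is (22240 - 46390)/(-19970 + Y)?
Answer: 4025/5772 ≈ 0.69733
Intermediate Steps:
Y = -14662 (Y = -1/2*29324 = -14662)
(22240 - 46390)/(-19970 + Y) = (22240 - 46390)/(-19970 - 14662) = -24150/(-34632) = -24150*(-1/34632) = 4025/5772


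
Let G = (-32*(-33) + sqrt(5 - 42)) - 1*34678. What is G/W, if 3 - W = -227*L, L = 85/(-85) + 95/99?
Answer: 3328578/611 - 99*I*sqrt(37)/611 ≈ 5447.8 - 0.98559*I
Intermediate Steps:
L = -4/99 (L = 85*(-1/85) + 95*(1/99) = -1 + 95/99 = -4/99 ≈ -0.040404)
W = -611/99 (W = 3 - (-227)*(-4)/99 = 3 - 1*908/99 = 3 - 908/99 = -611/99 ≈ -6.1717)
G = -33622 + I*sqrt(37) (G = (1056 + sqrt(-37)) - 34678 = (1056 + I*sqrt(37)) - 34678 = -33622 + I*sqrt(37) ≈ -33622.0 + 6.0828*I)
G/W = (-33622 + I*sqrt(37))/(-611/99) = (-33622 + I*sqrt(37))*(-99/611) = 3328578/611 - 99*I*sqrt(37)/611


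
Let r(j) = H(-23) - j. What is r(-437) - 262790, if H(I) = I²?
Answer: -261824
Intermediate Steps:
r(j) = 529 - j (r(j) = (-23)² - j = 529 - j)
r(-437) - 262790 = (529 - 1*(-437)) - 262790 = (529 + 437) - 262790 = 966 - 262790 = -261824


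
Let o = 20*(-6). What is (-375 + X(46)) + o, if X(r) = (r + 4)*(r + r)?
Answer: 4105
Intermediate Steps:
X(r) = 2*r*(4 + r) (X(r) = (4 + r)*(2*r) = 2*r*(4 + r))
o = -120
(-375 + X(46)) + o = (-375 + 2*46*(4 + 46)) - 120 = (-375 + 2*46*50) - 120 = (-375 + 4600) - 120 = 4225 - 120 = 4105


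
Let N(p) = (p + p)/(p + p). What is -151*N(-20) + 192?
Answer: 41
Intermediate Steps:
N(p) = 1 (N(p) = (2*p)/((2*p)) = (2*p)*(1/(2*p)) = 1)
-151*N(-20) + 192 = -151*1 + 192 = -151 + 192 = 41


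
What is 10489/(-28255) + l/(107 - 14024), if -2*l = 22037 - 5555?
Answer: 28958014/131074945 ≈ 0.22093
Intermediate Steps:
l = -8241 (l = -(22037 - 5555)/2 = -1/2*16482 = -8241)
10489/(-28255) + l/(107 - 14024) = 10489/(-28255) - 8241/(107 - 14024) = 10489*(-1/28255) - 8241/(-13917) = -10489/28255 - 8241*(-1/13917) = -10489/28255 + 2747/4639 = 28958014/131074945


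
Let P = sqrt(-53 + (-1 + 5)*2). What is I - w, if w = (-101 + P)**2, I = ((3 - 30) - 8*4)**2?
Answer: -6675 + 606*I*sqrt(5) ≈ -6675.0 + 1355.1*I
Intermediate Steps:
P = 3*I*sqrt(5) (P = sqrt(-53 + 4*2) = sqrt(-53 + 8) = sqrt(-45) = 3*I*sqrt(5) ≈ 6.7082*I)
I = 3481 (I = (-27 - 32)**2 = (-59)**2 = 3481)
w = (-101 + 3*I*sqrt(5))**2 ≈ 10156.0 - 1355.1*I
I - w = 3481 - (10156 - 606*I*sqrt(5)) = 3481 + (-10156 + 606*I*sqrt(5)) = -6675 + 606*I*sqrt(5)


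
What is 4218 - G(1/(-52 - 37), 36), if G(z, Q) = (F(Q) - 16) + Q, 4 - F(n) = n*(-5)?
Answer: 4014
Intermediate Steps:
F(n) = 4 + 5*n (F(n) = 4 - n*(-5) = 4 - (-5)*n = 4 + 5*n)
G(z, Q) = -12 + 6*Q (G(z, Q) = ((4 + 5*Q) - 16) + Q = (-12 + 5*Q) + Q = -12 + 6*Q)
4218 - G(1/(-52 - 37), 36) = 4218 - (-12 + 6*36) = 4218 - (-12 + 216) = 4218 - 1*204 = 4218 - 204 = 4014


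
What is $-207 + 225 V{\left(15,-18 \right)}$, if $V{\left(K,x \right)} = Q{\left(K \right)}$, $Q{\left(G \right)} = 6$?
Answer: $1143$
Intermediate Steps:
$V{\left(K,x \right)} = 6$
$-207 + 225 V{\left(15,-18 \right)} = -207 + 225 \cdot 6 = -207 + 1350 = 1143$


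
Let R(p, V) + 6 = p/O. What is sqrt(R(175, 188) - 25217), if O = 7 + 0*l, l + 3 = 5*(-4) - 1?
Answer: I*sqrt(25198) ≈ 158.74*I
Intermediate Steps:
l = -24 (l = -3 + (5*(-4) - 1) = -3 + (-20 - 1) = -3 - 21 = -24)
O = 7 (O = 7 + 0*(-24) = 7 + 0 = 7)
R(p, V) = -6 + p/7
sqrt(R(175, 188) - 25217) = sqrt((-6 + (1/7)*175) - 25217) = sqrt((-6 + 25) - 25217) = sqrt(19 - 25217) = sqrt(-25198) = I*sqrt(25198)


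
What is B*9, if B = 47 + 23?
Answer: 630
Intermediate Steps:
B = 70
B*9 = 70*9 = 630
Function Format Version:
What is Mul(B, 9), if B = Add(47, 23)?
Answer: 630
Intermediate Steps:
B = 70
Mul(B, 9) = Mul(70, 9) = 630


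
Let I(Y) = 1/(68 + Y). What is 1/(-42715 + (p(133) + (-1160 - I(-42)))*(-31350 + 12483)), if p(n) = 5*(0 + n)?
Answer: 26/241726567 ≈ 1.0756e-7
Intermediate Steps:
p(n) = 5*n
1/(-42715 + (p(133) + (-1160 - I(-42)))*(-31350 + 12483)) = 1/(-42715 + (5*133 + (-1160 - 1/(68 - 42)))*(-31350 + 12483)) = 1/(-42715 + (665 + (-1160 - 1/26))*(-18867)) = 1/(-42715 + (665 - 30161/26)*(-18867)) = 1/(-42715 - 12871/26*(-18867)) = 1/(-42715 + 242837157/26) = 1/(241726567/26) = 26/241726567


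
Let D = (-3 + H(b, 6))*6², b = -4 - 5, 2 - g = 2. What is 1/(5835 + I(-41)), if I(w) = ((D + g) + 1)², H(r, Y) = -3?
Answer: 1/52060 ≈ 1.9209e-5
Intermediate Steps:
g = 0 (g = 2 - 1*2 = 2 - 2 = 0)
b = -9
D = -216 (D = (-3 - 3)*6² = -6*36 = -216)
I(w) = 46225 (I(w) = ((-216 + 0) + 1)² = (-216 + 1)² = (-215)² = 46225)
1/(5835 + I(-41)) = 1/(5835 + 46225) = 1/52060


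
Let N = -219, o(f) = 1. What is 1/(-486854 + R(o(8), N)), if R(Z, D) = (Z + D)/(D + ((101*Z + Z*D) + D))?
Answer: -278/135345303 ≈ -2.0540e-6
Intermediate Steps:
R(Z, D) = (D + Z)/(2*D + 101*Z + D*Z) (R(Z, D) = (D + Z)/(D + ((101*Z + D*Z) + D)) = (D + Z)/(D + (D + 101*Z + D*Z)) = (D + Z)/(2*D + 101*Z + D*Z))
1/(-486854 + R(o(8), N)) = 1/(-486854 + (-219 + 1)/(2*(-219) + 101*1 - 219*1)) = 1/(-486854 - 218/(-438 + 101 - 219)) = 1/(-486854 - 218/(-556)) = 1/(-486854 - 1/556*(-218)) = 1/(-486854 + 109/278) = 1/(-135345303/278) = -278/135345303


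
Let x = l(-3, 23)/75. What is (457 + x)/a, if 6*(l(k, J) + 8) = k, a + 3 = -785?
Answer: -68533/118200 ≈ -0.57981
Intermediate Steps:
a = -788 (a = -3 - 785 = -788)
l(k, J) = -8 + k/6
x = -17/150 (x = (-8 + (1/6)*(-3))/75 = (-8 - 1/2)*(1/75) = -17/2*1/75 = -17/150 ≈ -0.11333)
(457 + x)/a = (457 - 17/150)/(-788) = (68533/150)*(-1/788) = -68533/118200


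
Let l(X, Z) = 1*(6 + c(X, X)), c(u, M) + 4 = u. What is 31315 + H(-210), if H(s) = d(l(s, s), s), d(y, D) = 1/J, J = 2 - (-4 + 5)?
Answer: 31316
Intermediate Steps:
c(u, M) = -4 + u
l(X, Z) = 2 + X (l(X, Z) = 1*(6 + (-4 + X)) = 1*(2 + X) = 2 + X)
J = 1 (J = 2 - 1*1 = 2 - 1 = 1)
d(y, D) = 1 (d(y, D) = 1/1 = 1)
H(s) = 1
31315 + H(-210) = 31315 + 1 = 31316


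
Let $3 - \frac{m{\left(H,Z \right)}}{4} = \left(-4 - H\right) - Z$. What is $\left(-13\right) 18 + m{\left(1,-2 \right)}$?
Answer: $-210$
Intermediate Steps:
$m{\left(H,Z \right)} = 28 + 4 H + 4 Z$ ($m{\left(H,Z \right)} = 12 - 4 \left(\left(-4 - H\right) - Z\right) = 12 - 4 \left(-4 - H - Z\right) = 12 + \left(16 + 4 H + 4 Z\right) = 28 + 4 H + 4 Z$)
$\left(-13\right) 18 + m{\left(1,-2 \right)} = \left(-13\right) 18 + \left(28 + 4 \cdot 1 + 4 \left(-2\right)\right) = -234 + \left(28 + 4 - 8\right) = -234 + 24 = -210$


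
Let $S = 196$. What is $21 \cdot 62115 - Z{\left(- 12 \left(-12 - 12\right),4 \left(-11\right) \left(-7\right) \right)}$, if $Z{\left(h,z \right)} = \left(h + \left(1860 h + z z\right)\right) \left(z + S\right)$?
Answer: $-316634913$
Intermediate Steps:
$Z{\left(h,z \right)} = \left(196 + z\right) \left(z^{2} + 1861 h\right)$ ($Z{\left(h,z \right)} = \left(h + \left(1860 h + z z\right)\right) \left(z + 196\right) = \left(h + \left(1860 h + z^{2}\right)\right) \left(196 + z\right) = \left(h + \left(z^{2} + 1860 h\right)\right) \left(196 + z\right) = \left(z^{2} + 1861 h\right) \left(196 + z\right) = \left(196 + z\right) \left(z^{2} + 1861 h\right)$)
$21 \cdot 62115 - Z{\left(- 12 \left(-12 - 12\right),4 \left(-11\right) \left(-7\right) \right)} = 21 \cdot 62115 - \left(\left(4 \left(-11\right) \left(-7\right)\right)^{3} + 196 \left(4 \left(-11\right) \left(-7\right)\right)^{2} + 364756 \left(- 12 \left(-12 - 12\right)\right) + 1861 \left(- 12 \left(-12 - 12\right)\right) 4 \left(-11\right) \left(-7\right)\right) = 1304415 - \left(\left(\left(-44\right) \left(-7\right)\right)^{3} + 196 \left(\left(-44\right) \left(-7\right)\right)^{2} + 364756 \left(\left(-12\right) \left(-24\right)\right) + 1861 \left(\left(-12\right) \left(-24\right)\right) \left(\left(-44\right) \left(-7\right)\right)\right) = 1304415 - \left(308^{3} + 196 \cdot 308^{2} + 364756 \cdot 288 + 1861 \cdot 288 \cdot 308\right) = 1304415 - \left(29218112 + 196 \cdot 94864 + 105049728 + 165078144\right) = 1304415 - \left(29218112 + 18593344 + 105049728 + 165078144\right) = 1304415 - 317939328 = -316634913$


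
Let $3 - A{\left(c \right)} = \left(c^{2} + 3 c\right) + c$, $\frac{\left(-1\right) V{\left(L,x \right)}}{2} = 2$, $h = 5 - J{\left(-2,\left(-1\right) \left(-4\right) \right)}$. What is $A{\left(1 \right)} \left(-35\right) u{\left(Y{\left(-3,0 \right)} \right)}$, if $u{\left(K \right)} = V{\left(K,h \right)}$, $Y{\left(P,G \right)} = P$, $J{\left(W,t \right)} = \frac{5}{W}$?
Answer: $-280$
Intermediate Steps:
$h = \frac{15}{2}$ ($h = 5 - \frac{5}{-2} = 5 - 5 \left(- \frac{1}{2}\right) = 5 - - \frac{5}{2} = 5 + \frac{5}{2} = \frac{15}{2} \approx 7.5$)
$V{\left(L,x \right)} = -4$ ($V{\left(L,x \right)} = \left(-2\right) 2 = -4$)
$A{\left(c \right)} = 3 - c^{2} - 4 c$ ($A{\left(c \right)} = 3 - \left(\left(c^{2} + 3 c\right) + c\right) = 3 - \left(c^{2} + 4 c\right) = 3 - c^{2} - 4 c$)
$u{\left(K \right)} = -4$
$A{\left(1 \right)} \left(-35\right) u{\left(Y{\left(-3,0 \right)} \right)} = \left(3 - 1^{2} - 4\right) \left(-35\right) \left(-4\right) = \left(3 - 1 - 4\right) \left(-35\right) \left(-4\right) = \left(-2\right) \left(-35\right) \left(-4\right) = 70 \left(-4\right) = -280$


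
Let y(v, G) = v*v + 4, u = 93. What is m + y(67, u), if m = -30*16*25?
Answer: -7507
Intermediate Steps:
m = -12000 (m = -480*25 = -12000)
y(v, G) = 4 + v² (y(v, G) = v² + 4 = 4 + v²)
m + y(67, u) = -12000 + (4 + 67²) = -12000 + (4 + 4489) = -12000 + 4493 = -7507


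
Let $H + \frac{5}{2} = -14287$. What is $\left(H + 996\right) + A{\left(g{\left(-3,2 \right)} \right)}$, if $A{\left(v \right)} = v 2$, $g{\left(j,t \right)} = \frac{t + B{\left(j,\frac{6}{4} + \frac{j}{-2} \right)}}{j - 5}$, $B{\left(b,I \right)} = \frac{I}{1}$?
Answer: $- \frac{53179}{4} \approx -13295.0$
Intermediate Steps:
$B{\left(b,I \right)} = I$ ($B{\left(b,I \right)} = I 1 = I$)
$H = - \frac{28579}{2}$ ($H = - \frac{5}{2} - 14287 = - \frac{28579}{2} \approx -14290.0$)
$g{\left(j,t \right)} = \frac{\frac{3}{2} + t - \frac{j}{2}}{-5 + j}$ ($g{\left(j,t \right)} = \frac{t + \left(\frac{6}{4} + \frac{j}{-2}\right)}{j - 5} = \frac{t + \left(6 \cdot \frac{1}{4} + j \left(- \frac{1}{2}\right)\right)}{-5 + j} = \frac{t - \left(- \frac{3}{2} + \frac{j}{2}\right)}{-5 + j} = \frac{\frac{3}{2} + t - \frac{j}{2}}{-5 + j}$)
$A{\left(v \right)} = 2 v$
$\left(H + 996\right) + A{\left(g{\left(-3,2 \right)} \right)} = \left(- \frac{28579}{2} + 996\right) + 2 \frac{3 - -3 + 2 \cdot 2}{2 \left(-5 - 3\right)} = - \frac{26587}{2} + 2 \frac{3 + 3 + 4}{2 \left(-8\right)} = - \frac{26587}{2} + 2 \cdot \frac{1}{2} \left(- \frac{1}{8}\right) 10 = - \frac{26587}{2} + 2 \left(- \frac{5}{8}\right) = - \frac{26587}{2} - \frac{5}{4} = - \frac{53179}{4}$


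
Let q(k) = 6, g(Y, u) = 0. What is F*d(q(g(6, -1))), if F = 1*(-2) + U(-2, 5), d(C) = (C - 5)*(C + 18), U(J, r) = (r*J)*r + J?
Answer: -1296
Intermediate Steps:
U(J, r) = J + J*r² (U(J, r) = (J*r)*r + J = J*r² + J = J + J*r²)
d(C) = (-5 + C)*(18 + C)
F = -54 (F = 1*(-2) - 2*(1 + 5²) = -2 - 2*(1 + 25) = -2 - 2*26 = -2 - 52 = -54)
F*d(q(g(6, -1))) = -54*(-90 + 6² + 13*6) = -54*(-90 + 36 + 78) = -54*24 = -1296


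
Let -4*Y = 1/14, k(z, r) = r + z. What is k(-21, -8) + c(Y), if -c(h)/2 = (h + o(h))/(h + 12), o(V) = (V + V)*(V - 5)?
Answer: -24789/854 ≈ -29.027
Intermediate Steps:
Y = -1/56 (Y = -¼/14 = -¼*1/14 = -1/56 ≈ -0.017857)
o(V) = 2*V*(-5 + V) (o(V) = (2*V)*(-5 + V) = 2*V*(-5 + V))
c(h) = -2*(h + 2*h*(-5 + h))/(12 + h) (c(h) = -2*(h + 2*h*(-5 + h))/(h + 12) = -2*(h + 2*h*(-5 + h))/(12 + h))
k(-21, -8) + c(Y) = (-8 - 21) + 2*(-1/56)*(9 - 2*(-1/56))/(12 - 1/56) = -29 + 2*(-1/56)*(9 + 1/28)/(671/56) = -29 + 2*(-1/56)*(56/671)*(253/28) = -29 - 23/854 = -24789/854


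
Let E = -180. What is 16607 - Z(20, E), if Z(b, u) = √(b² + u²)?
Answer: 16607 - 20*√82 ≈ 16426.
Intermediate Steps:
16607 - Z(20, E) = 16607 - √(20² + (-180)²) = 16607 - √(400 + 32400) = 16607 - √32800 = 16607 - 20*√82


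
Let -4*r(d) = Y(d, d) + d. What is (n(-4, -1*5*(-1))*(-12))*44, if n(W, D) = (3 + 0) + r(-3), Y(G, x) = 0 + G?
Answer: -2376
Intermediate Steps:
Y(G, x) = G
r(d) = -d/2 (r(d) = -(d + d)/4 = -d/2)
n(W, D) = 9/2 (n(W, D) = (3 + 0) - ½*(-3) = 3 + 3/2 = 9/2)
(n(-4, -1*5*(-1))*(-12))*44 = ((9/2)*(-12))*44 = -54*44 = -2376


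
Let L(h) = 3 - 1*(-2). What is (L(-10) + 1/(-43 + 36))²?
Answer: 1156/49 ≈ 23.592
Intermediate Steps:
L(h) = 5 (L(h) = 3 + 2 = 5)
(L(-10) + 1/(-43 + 36))² = (5 + 1/(-43 + 36))² = (5 + 1/(-7))² = (5 - ⅐)² = (34/7)² = 1156/49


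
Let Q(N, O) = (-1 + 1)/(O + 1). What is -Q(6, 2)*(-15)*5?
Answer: 0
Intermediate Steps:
Q(N, O) = 0 (Q(N, O) = 0/(1 + O) = 0)
-Q(6, 2)*(-15)*5 = -0*(-15)*5 = -0*5 = -1*0 = 0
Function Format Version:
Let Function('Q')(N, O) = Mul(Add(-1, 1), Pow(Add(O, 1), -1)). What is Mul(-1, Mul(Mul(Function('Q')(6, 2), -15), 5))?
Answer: 0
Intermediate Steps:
Function('Q')(N, O) = 0 (Function('Q')(N, O) = Mul(0, Pow(Add(1, O), -1)) = 0)
Mul(-1, Mul(Mul(Function('Q')(6, 2), -15), 5)) = Mul(-1, Mul(Mul(0, -15), 5)) = Mul(-1, Mul(0, 5)) = Mul(-1, 0) = 0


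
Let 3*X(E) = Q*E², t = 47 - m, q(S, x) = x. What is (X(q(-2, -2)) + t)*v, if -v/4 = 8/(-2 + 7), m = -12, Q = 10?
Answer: -6944/15 ≈ -462.93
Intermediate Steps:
t = 59 (t = 47 - 1*(-12) = 47 + 12 = 59)
X(E) = 10*E²/3 (X(E) = (10*E²)/3 = 10*E²/3)
v = -32/5 (v = -4*8/(-2 + 7) = -4*8/5 = -32/5 ≈ -6.4000)
(X(q(-2, -2)) + t)*v = ((10/3)*(-2)² + 59)*(-32/5) = ((10/3)*4 + 59)*(-32/5) = (40/3 + 59)*(-32/5) = (217/3)*(-32/5) = -6944/15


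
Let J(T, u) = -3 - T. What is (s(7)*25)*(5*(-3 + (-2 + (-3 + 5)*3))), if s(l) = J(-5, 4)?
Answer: 250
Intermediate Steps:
s(l) = 2 (s(l) = -3 - 1*(-5) = -3 + 5 = 2)
(s(7)*25)*(5*(-3 + (-2 + (-3 + 5)*3))) = (2*25)*(5*(-3 + (-2 + (-3 + 5)*3))) = 50*(5*(-3 + (-2 + 2*3))) = 50*(5*(-3 + (-2 + 6))) = 50*(5*(-3 + 4)) = 50*(5*1) = 50*5 = 250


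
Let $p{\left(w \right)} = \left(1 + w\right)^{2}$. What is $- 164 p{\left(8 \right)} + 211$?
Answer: $-13073$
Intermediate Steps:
$- 164 p{\left(8 \right)} + 211 = - 164 \left(1 + 8\right)^{2} + 211 = - 164 \cdot 9^{2} + 211 = \left(-164\right) 81 + 211 = -13284 + 211 = -13073$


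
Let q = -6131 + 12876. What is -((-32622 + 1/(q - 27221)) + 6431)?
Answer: 536286917/20476 ≈ 26191.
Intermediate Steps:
q = 6745
-((-32622 + 1/(q - 27221)) + 6431) = -((-32622 + 1/(6745 - 27221)) + 6431) = -((-32622 + 1/(-20476)) + 6431) = -((-32622 - 1/20476) + 6431) = -(-667968073/20476 + 6431) = -1*(-536286917/20476) = 536286917/20476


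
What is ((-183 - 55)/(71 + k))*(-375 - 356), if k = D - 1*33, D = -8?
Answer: 86989/15 ≈ 5799.3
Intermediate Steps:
k = -41 (k = -8 - 1*33 = -8 - 33 = -41)
((-183 - 55)/(71 + k))*(-375 - 356) = ((-183 - 55)/(71 - 41))*(-375 - 356) = -238/30*(-731) = -238*1/30*(-731) = -119/15*(-731) = 86989/15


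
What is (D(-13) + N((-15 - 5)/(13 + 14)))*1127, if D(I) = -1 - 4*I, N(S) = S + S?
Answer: 1506799/27 ≈ 55807.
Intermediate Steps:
N(S) = 2*S
(D(-13) + N((-15 - 5)/(13 + 14)))*1127 = ((-1 - 4*(-13)) + 2*((-15 - 5)/(13 + 14)))*1127 = ((-1 + 52) + 2*(-20/27))*1127 = (51 + 2*(-20*1/27))*1127 = (51 + 2*(-20/27))*1127 = (51 - 40/27)*1127 = (1337/27)*1127 = 1506799/27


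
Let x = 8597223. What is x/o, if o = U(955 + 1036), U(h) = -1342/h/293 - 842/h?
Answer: -5015301800949/248048 ≈ -2.0219e+7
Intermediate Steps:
U(h) = -248048/(293*h) (U(h) = -1342/h*(1/293) - 842/h = -1342/(293*h) - 842/h = -248048/(293*h))
o = -248048/583363 (o = -248048/(293*(955 + 1036)) = -248048/293/1991 = -248048/293*1/1991 = -248048/583363 ≈ -0.42520)
x/o = 8597223/(-248048/583363) = 8597223*(-583363/248048) = -5015301800949/248048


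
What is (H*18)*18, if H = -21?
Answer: -6804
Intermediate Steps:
(H*18)*18 = -21*18*18 = -378*18 = -6804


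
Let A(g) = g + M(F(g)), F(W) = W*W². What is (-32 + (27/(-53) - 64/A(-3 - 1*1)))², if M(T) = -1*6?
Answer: 47872561/70225 ≈ 681.70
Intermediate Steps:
F(W) = W³
M(T) = -6
A(g) = -6 + g (A(g) = g - 6 = -6 + g)
(-32 + (27/(-53) - 64/A(-3 - 1*1)))² = (-32 + (27/(-53) - 64/(-6 + (-3 - 1*1))))² = (-32 + (27*(-1/53) - 64/(-6 + (-3 - 1))))² = (-32 + (-27/53 - 64/(-6 - 4)))² = (-32 + (-27/53 - 64/(-10)))² = (-32 + (-27/53 - 64*(-⅒)))² = (-32 + (-27/53 + 32/5))² = (-32 + 1561/265)² = (-6919/265)² = 47872561/70225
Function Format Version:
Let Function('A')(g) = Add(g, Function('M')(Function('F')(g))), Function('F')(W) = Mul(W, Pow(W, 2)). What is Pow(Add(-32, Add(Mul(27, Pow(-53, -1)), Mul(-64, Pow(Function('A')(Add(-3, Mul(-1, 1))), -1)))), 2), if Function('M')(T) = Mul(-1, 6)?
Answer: Rational(47872561, 70225) ≈ 681.70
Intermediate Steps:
Function('F')(W) = Pow(W, 3)
Function('M')(T) = -6
Function('A')(g) = Add(-6, g) (Function('A')(g) = Add(g, -6) = Add(-6, g))
Pow(Add(-32, Add(Mul(27, Pow(-53, -1)), Mul(-64, Pow(Function('A')(Add(-3, Mul(-1, 1))), -1)))), 2) = Pow(Add(-32, Add(Mul(27, Pow(-53, -1)), Mul(-64, Pow(Add(-6, Add(-3, Mul(-1, 1))), -1)))), 2) = Pow(Add(-32, Add(Mul(27, Rational(-1, 53)), Mul(-64, Pow(Add(-6, Add(-3, -1)), -1)))), 2) = Pow(Add(-32, Add(Rational(-27, 53), Mul(-64, Pow(Add(-6, -4), -1)))), 2) = Pow(Add(-32, Add(Rational(-27, 53), Mul(-64, Pow(-10, -1)))), 2) = Pow(Add(-32, Add(Rational(-27, 53), Mul(-64, Rational(-1, 10)))), 2) = Pow(Add(-32, Add(Rational(-27, 53), Rational(32, 5))), 2) = Pow(Add(-32, Rational(1561, 265)), 2) = Pow(Rational(-6919, 265), 2) = Rational(47872561, 70225)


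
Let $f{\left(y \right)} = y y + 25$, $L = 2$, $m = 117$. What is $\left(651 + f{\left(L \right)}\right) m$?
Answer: $79560$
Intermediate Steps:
$f{\left(y \right)} = 25 + y^{2}$ ($f{\left(y \right)} = y^{2} + 25 = 25 + y^{2}$)
$\left(651 + f{\left(L \right)}\right) m = \left(651 + \left(25 + 2^{2}\right)\right) 117 = \left(651 + \left(25 + 4\right)\right) 117 = \left(651 + 29\right) 117 = 680 \cdot 117 = 79560$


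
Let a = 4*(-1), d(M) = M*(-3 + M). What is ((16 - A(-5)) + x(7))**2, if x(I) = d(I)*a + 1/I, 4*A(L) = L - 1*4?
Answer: 6869641/784 ≈ 8762.3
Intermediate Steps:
a = -4
A(L) = -1 + L/4 (A(L) = (L - 1*4)/4 = (L - 4)/4 = (-4 + L)/4 = -1 + L/4)
x(I) = 1/I - 4*I*(-3 + I) (x(I) = (I*(-3 + I))*(-4) + 1/I = -4*I*(-3 + I) + 1/I = 1/I - 4*I*(-3 + I))
((16 - A(-5)) + x(7))**2 = ((16 - (-1 + (1/4)*(-5))) + (1 + 4*7**2*(3 - 1*7))/7)**2 = ((16 - (-1 - 5/4)) + (1 + 4*49*(3 - 7))/7)**2 = ((16 - 1*(-9/4)) + (1 + 4*49*(-4))/7)**2 = ((16 + 9/4) + (1 - 784)/7)**2 = (73/4 + (1/7)*(-783))**2 = (73/4 - 783/7)**2 = (-2621/28)**2 = 6869641/784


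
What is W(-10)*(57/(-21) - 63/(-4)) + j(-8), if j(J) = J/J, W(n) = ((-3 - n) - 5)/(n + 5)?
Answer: -59/14 ≈ -4.2143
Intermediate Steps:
W(n) = (-8 - n)/(5 + n)
j(J) = 1
W(-10)*(57/(-21) - 63/(-4)) + j(-8) = ((-8 - 1*(-10))/(5 - 10))*(57/(-21) - 63/(-4)) + 1 = ((-8 + 10)/(-5))*(57*(-1/21) - 63*(-¼)) + 1 = (-⅕*2)*(-19/7 + 63/4) + 1 = -⅖*365/28 + 1 = -73/14 + 1 = -59/14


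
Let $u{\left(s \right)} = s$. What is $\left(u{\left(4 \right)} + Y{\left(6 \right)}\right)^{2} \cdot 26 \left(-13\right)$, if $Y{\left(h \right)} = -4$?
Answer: $0$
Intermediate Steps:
$\left(u{\left(4 \right)} + Y{\left(6 \right)}\right)^{2} \cdot 26 \left(-13\right) = \left(4 - 4\right)^{2} \cdot 26 \left(-13\right) = 0^{2} \cdot 26 \left(-13\right) = 0 \cdot 26 \left(-13\right) = 0 \left(-13\right) = 0$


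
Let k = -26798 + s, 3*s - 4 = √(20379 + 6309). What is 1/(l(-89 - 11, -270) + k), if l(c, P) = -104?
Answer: -121053/3256393058 - 6*√417/1628196529 ≈ -3.7249e-5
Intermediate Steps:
s = 4/3 + 8*√417/3 (s = 4/3 + √(20379 + 6309)/3 = 4/3 + √26688/3 = 4/3 + (8*√417)/3 = 4/3 + 8*√417/3 ≈ 55.788)
k = -80390/3 + 8*√417/3 (k = -26798 + (4/3 + 8*√417/3) = -80390/3 + 8*√417/3 ≈ -26742.)
1/(l(-89 - 11, -270) + k) = 1/(-104 + (-80390/3 + 8*√417/3)) = 1/(-80702/3 + 8*√417/3)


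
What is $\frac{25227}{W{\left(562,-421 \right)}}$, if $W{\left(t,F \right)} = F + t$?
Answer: $\frac{8409}{47} \approx 178.91$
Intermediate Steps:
$\frac{25227}{W{\left(562,-421 \right)}} = \frac{25227}{-421 + 562} = \frac{25227}{141} = 25227 \cdot \frac{1}{141} = \frac{8409}{47}$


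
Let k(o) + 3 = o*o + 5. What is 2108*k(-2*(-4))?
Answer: 139128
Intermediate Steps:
k(o) = 2 + o² (k(o) = -3 + (o*o + 5) = -3 + (o² + 5) = -3 + (5 + o²) = 2 + o²)
2108*k(-2*(-4)) = 2108*(2 + (-2*(-4))²) = 2108*(2 + 8²) = 2108*(2 + 64) = 2108*66 = 139128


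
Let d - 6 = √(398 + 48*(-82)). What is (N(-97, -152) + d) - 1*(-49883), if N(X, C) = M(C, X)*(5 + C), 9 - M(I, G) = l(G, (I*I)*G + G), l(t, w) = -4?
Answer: 47978 + I*√3538 ≈ 47978.0 + 59.481*I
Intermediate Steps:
d = 6 + I*√3538 (d = 6 + √(398 + 48*(-82)) = 6 + √(398 - 3936) = 6 + √(-3538) = 6 + I*√3538 ≈ 6.0 + 59.481*I)
M(I, G) = 13 (M(I, G) = 9 - 1*(-4) = 9 + 4 = 13)
N(X, C) = 65 + 13*C (N(X, C) = 13*(5 + C) = 65 + 13*C)
(N(-97, -152) + d) - 1*(-49883) = ((65 + 13*(-152)) + (6 + I*√3538)) - 1*(-49883) = ((65 - 1976) + (6 + I*√3538)) + 49883 = (-1911 + (6 + I*√3538)) + 49883 = (-1905 + I*√3538) + 49883 = 47978 + I*√3538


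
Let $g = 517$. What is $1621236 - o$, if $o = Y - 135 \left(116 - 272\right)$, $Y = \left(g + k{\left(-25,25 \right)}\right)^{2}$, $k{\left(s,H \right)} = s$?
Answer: $1358112$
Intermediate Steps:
$Y = 242064$ ($Y = \left(517 - 25\right)^{2} = 492^{2} = 242064$)
$o = 263124$ ($o = 242064 - 135 \left(116 - 272\right) = 242064 - 135 \left(-156\right) = 242064 - -21060 = 242064 + 21060 = 263124$)
$1621236 - o = 1621236 - 263124 = 1358112$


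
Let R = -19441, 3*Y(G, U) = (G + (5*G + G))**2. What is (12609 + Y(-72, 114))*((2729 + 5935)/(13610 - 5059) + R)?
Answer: -16171149721887/8551 ≈ -1.8911e+9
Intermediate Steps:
Y(G, U) = 49*G**2/3 (Y(G, U) = (G + (5*G + G))**2/3 = (G + 6*G)**2/3 = (7*G)**2/3 = (49*G**2)/3 = 49*G**2/3)
(12609 + Y(-72, 114))*((2729 + 5935)/(13610 - 5059) + R) = (12609 + (49/3)*(-72)**2)*((2729 + 5935)/(13610 - 5059) - 19441) = (12609 + (49/3)*5184)*(8664/8551 - 19441) = (12609 + 84672)*(8664*(1/8551) - 19441) = 97281*(8664/8551 - 19441) = 97281*(-166231327/8551) = -16171149721887/8551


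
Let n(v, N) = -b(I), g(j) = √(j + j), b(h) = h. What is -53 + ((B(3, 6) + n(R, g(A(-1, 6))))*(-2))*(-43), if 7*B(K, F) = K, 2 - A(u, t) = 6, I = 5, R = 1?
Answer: -3123/7 ≈ -446.14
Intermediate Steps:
A(u, t) = -4 (A(u, t) = 2 - 1*6 = 2 - 6 = -4)
B(K, F) = K/7
g(j) = √2*√j (g(j) = √(2*j) = √2*√j)
n(v, N) = -5 (n(v, N) = -1*5 = -5)
-53 + ((B(3, 6) + n(R, g(A(-1, 6))))*(-2))*(-43) = -53 + (((⅐)*3 - 5)*(-2))*(-43) = -53 + ((3/7 - 5)*(-2))*(-43) = -53 - 32/7*(-2)*(-43) = -53 + (64/7)*(-43) = -53 - 2752/7 = -3123/7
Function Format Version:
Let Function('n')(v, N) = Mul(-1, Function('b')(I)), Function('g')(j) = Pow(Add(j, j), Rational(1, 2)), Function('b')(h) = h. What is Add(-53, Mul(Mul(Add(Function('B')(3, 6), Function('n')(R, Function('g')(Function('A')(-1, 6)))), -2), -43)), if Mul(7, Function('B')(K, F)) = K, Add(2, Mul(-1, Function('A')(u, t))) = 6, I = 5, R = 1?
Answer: Rational(-3123, 7) ≈ -446.14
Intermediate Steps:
Function('A')(u, t) = -4 (Function('A')(u, t) = Add(2, Mul(-1, 6)) = Add(2, -6) = -4)
Function('B')(K, F) = Mul(Rational(1, 7), K)
Function('g')(j) = Mul(Pow(2, Rational(1, 2)), Pow(j, Rational(1, 2))) (Function('g')(j) = Pow(Mul(2, j), Rational(1, 2)) = Mul(Pow(2, Rational(1, 2)), Pow(j, Rational(1, 2))))
Function('n')(v, N) = -5 (Function('n')(v, N) = Mul(-1, 5) = -5)
Add(-53, Mul(Mul(Add(Function('B')(3, 6), Function('n')(R, Function('g')(Function('A')(-1, 6)))), -2), -43)) = Add(-53, Mul(Mul(Add(Mul(Rational(1, 7), 3), -5), -2), -43)) = Add(-53, Mul(Mul(Add(Rational(3, 7), -5), -2), -43)) = Add(-53, Mul(Mul(Rational(-32, 7), -2), -43)) = Add(-53, Mul(Rational(64, 7), -43)) = Add(-53, Rational(-2752, 7)) = Rational(-3123, 7)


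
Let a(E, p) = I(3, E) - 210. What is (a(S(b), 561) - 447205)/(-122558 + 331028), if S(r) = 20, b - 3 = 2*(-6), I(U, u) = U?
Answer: -223706/104235 ≈ -2.1462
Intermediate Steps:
b = -9 (b = 3 + 2*(-6) = 3 - 12 = -9)
a(E, p) = -207 (a(E, p) = 3 - 210 = -207)
(a(S(b), 561) - 447205)/(-122558 + 331028) = (-207 - 447205)/(-122558 + 331028) = -447412/208470 = -447412*1/208470 = -223706/104235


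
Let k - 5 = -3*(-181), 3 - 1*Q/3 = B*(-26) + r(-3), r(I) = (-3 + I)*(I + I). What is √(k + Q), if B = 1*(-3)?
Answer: √215 ≈ 14.663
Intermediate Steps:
r(I) = 2*I*(-3 + I) (r(I) = (-3 + I)*(2*I) = 2*I*(-3 + I))
B = -3
Q = -333 (Q = 9 - 3*(-3*(-26) + 2*(-3)*(-3 - 3)) = 9 - 3*(78 + 2*(-3)*(-6)) = 9 - 3*(78 + 36) = 9 - 3*114 = 9 - 342 = -333)
k = 548 (k = 5 - 3*(-181) = 5 + 543 = 548)
√(k + Q) = √(548 - 333) = √215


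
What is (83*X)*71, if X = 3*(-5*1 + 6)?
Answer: 17679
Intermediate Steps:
X = 3 (X = 3*(-5 + 6) = 3*1 = 3)
(83*X)*71 = (83*3)*71 = 249*71 = 17679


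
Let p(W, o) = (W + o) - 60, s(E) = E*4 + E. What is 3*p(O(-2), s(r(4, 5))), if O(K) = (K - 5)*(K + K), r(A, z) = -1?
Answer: -111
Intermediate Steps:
O(K) = 2*K*(-5 + K) (O(K) = (-5 + K)*(2*K) = 2*K*(-5 + K))
s(E) = 5*E (s(E) = 4*E + E = 5*E)
p(W, o) = -60 + W + o
3*p(O(-2), s(r(4, 5))) = 3*(-60 + 2*(-2)*(-5 - 2) + 5*(-1)) = 3*(-60 + 2*(-2)*(-7) - 5) = 3*(-60 + 28 - 5) = 3*(-37) = -111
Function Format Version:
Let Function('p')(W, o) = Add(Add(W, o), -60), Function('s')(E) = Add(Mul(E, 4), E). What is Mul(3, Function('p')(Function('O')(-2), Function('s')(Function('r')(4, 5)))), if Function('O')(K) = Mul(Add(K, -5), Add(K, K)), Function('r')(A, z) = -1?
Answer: -111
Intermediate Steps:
Function('O')(K) = Mul(2, K, Add(-5, K)) (Function('O')(K) = Mul(Add(-5, K), Mul(2, K)) = Mul(2, K, Add(-5, K)))
Function('s')(E) = Mul(5, E) (Function('s')(E) = Add(Mul(4, E), E) = Mul(5, E))
Function('p')(W, o) = Add(-60, W, o)
Mul(3, Function('p')(Function('O')(-2), Function('s')(Function('r')(4, 5)))) = Mul(3, Add(-60, Mul(2, -2, Add(-5, -2)), Mul(5, -1))) = Mul(3, Add(-60, Mul(2, -2, -7), -5)) = Mul(3, Add(-60, 28, -5)) = Mul(3, -37) = -111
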